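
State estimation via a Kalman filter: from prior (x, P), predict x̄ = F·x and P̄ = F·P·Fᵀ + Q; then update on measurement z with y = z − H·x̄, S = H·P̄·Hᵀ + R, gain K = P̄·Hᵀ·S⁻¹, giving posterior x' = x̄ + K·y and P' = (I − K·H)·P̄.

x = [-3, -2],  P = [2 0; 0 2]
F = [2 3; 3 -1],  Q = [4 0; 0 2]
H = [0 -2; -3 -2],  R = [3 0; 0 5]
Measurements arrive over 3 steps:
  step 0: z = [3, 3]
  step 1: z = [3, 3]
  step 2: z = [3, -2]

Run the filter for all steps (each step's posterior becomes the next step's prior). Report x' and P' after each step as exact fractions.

step 0: x' = [-5898/24209, -34749/24209], P' = [20418/24209 -11142/24209; -11142/24209 17178/24209]
step 1: x' = [-57055227/109304537, -125191605/109304537], P' = [86272370/109304537 -46951020/109304537; -46951020/109304537 75011730/109304537]
step 2: x' = [97490521125/93066160117, -105459167538/93066160117], P' = [366827253922/465330800585 -199338068898/465330800585; -199338068898/465330800585 318472469682/465330800585]

step 0: x̄ = F·x = [-12, -7]
step 0: P̄ = F·P·Fᵀ + Q = [30 6; 6 22]
step 0: y = z − H·x̄ = [-11, -47]
step 0: S = H·P̄·Hᵀ + R = [91 124; 124 435]
step 0: K = P̄·Hᵀ·S⁻¹ = [7428/24209 -7794/24209; -11452/24209 -186/24209]
step 0: x' = x̄ + K·y = [-5898/24209, -34749/24209]
step 0: P' = (I − K·H)·P̄ = [20418/24209 -11142/24209; -11142/24209 17178/24209]
step 1: x̄ = F·x = [-116043/24209, 17055/24209]
step 1: P̄ = F·P·Fᵀ + Q = [199406/24209 -7020/24209; -7020/24209 316210/24209]
step 1: y = z − H·x̄ = [106737/24209, -241392/24209]
step 1: S = H·P̄·Hᵀ + R = [1337467/24209 1222720/24209; 1222720/24209 3096299/24209]
step 1: K = P̄·Hᵀ·S⁻¹ = [31300680/109304537 -32983014/109304537; -50007820/109304537 -1834080/109304537]
step 1: x' = x̄ + K·y = [-57055227/109304537, -125191605/109304537]
step 1: P' = (I − K·H)·P̄ = [86272370/109304537 -46951020/109304537; -46951020/109304537 75011730/109304537]
step 2: x̄ = F·x = [-489685269/109304537, -45974076/109304537]
step 2: P̄ = F·P·Fᵀ + Q = [894000958/109304537 -36058110/109304537; -36058110/109304537 1351778254/109304537]
step 2: y = z − H·x̄ = [235965459/109304537, -1779613033/109304537]
step 2: S = H·P̄·Hᵀ + R = [5735026627/109304537 5190764356/109304537; 5190764356/109304537 13566947003/109304537]
step 2: K = P̄·Hᵀ·S⁻¹ = [132892045932/465330800585 -140361124794/465330800585; -212314979788/465330800585 -7786146534/465330800585]
step 2: x' = x̄ + K·y = [97490521125/93066160117, -105459167538/93066160117]
step 2: P' = (I − K·H)·P̄ = [366827253922/465330800585 -199338068898/465330800585; -199338068898/465330800585 318472469682/465330800585]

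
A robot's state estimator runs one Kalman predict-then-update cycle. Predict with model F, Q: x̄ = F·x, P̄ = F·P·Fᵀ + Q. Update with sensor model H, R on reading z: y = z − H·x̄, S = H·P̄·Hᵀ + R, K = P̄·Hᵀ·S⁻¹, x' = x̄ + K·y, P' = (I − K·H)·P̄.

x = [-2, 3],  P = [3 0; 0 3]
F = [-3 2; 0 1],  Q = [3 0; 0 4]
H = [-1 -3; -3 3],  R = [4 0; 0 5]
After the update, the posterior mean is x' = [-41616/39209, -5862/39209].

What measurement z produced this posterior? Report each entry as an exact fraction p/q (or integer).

z = [2, 3]

x̄ = F·x = [12, 3]
P̄ = F·P·Fᵀ + Q = [42 6; 6 7]
S = H·P̄·Hᵀ + R = [145 99; 99 338]
K = P̄·Hᵀ·S⁻¹ = [-9588/39209 -9720/39209; -9423/39209 3108/39209]
x' − x̄ = [-512124/39209, -123489/39209] = K·y
y = (KᵀK)⁻¹·Kᵀ·(x' − x̄) = [23, 30]
z = y + H·x̄ = [23, 30] + [-21, -27] = [2, 3]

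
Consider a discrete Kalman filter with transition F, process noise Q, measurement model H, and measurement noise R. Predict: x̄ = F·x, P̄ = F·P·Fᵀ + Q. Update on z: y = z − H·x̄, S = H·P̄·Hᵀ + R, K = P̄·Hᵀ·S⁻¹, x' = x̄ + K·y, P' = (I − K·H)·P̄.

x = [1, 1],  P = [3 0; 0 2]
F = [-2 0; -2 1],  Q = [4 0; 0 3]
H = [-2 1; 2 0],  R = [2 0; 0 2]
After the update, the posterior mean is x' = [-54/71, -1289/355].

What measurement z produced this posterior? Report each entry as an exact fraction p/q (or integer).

z = [-3, -2]

x̄ = F·x = [-2, -1]
P̄ = F·P·Fᵀ + Q = [16 12; 12 17]
S = H·P̄·Hᵀ + R = [35 -40; -40 66]
K = P̄·Hᵀ·S⁻¹ = [-4/71 32/71; 249/355 56/71]
x' − x̄ = [88/71, -934/355] = K·y
y = (KᵀK)⁻¹·Kᵀ·(x' − x̄) = [-6, 2]
z = y + H·x̄ = [-6, 2] + [3, -4] = [-3, -2]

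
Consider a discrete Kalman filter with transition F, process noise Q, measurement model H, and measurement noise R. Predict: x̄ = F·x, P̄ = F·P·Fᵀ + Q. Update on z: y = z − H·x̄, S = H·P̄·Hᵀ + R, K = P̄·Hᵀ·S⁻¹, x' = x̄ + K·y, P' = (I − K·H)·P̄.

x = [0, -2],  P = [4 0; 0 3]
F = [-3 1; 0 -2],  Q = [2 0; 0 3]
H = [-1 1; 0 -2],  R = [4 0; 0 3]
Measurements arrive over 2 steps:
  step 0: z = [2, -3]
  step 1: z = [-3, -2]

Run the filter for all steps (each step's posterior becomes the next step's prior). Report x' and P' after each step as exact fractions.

step 0: x̄ = F·x = [-2, 4]
step 0: P̄ = F·P·Fᵀ + Q = [41 -6; -6 15]
step 0: y = z − H·x̄ = [-4, 5]
step 0: S = H·P̄·Hᵀ + R = [72 -42; -42 63]
step 0: K = P̄·Hᵀ·S⁻¹ = [-39/44 -185/462; 1/44 -71/154]
step 0: x' = x̄ + K·y = [-211/462, 247/154]
step 0: P' = (I − K·H)·P̄ = [1277/308 185/308; 185/308 213/308]
step 1: x̄ = F·x = [229/77, -247/77]
step 1: P̄ = F·P·Fᵀ + Q = [2803/77 171/77; 171/77 444/77]
step 1: y = z − H·x̄ = [35/11, -648/77]
step 1: S = H·P̄·Hᵀ + R = [459/11 -78/11; -78/11 2007/77]
step 1: K = P̄·Hᵀ·S⁻¹ = [-7892/8875 -10978/26625; 91/8875 -3902/8875]
step 1: x' = x̄ + K·y = [32079/8875, 4658/8875]
step 1: P' = (I − K·H)·P̄ = [37057/8875 5489/8875; 5489/8875 5853/8875]

step 0: x' = [-211/462, 247/154], P' = [1277/308 185/308; 185/308 213/308]
step 1: x' = [32079/8875, 4658/8875], P' = [37057/8875 5489/8875; 5489/8875 5853/8875]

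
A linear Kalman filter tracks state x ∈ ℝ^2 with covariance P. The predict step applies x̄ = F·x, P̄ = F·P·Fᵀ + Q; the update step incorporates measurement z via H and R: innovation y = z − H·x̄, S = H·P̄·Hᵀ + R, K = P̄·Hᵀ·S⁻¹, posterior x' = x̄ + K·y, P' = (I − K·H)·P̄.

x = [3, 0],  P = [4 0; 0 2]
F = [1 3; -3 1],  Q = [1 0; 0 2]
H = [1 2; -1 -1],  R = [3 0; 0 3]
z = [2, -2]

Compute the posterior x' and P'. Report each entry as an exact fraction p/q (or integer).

x̄ = F·x = [3, -9]
P̄ = F·P·Fᵀ + Q = [23 -6; -6 40]
y = z − H·x̄ = [17, -8]
S = H·P̄·Hᵀ + R = [162 -85; -85 54]
K = P̄·Hᵀ·S⁻¹ = [-851/1523 -1819/1523; 1106/1523 782/1523]
x' = x̄ + K·y = [4654/1523, -1161/1523]
P' = (I − K·H)·P̄ = [13467/1523 -8010/1523; -8010/1523 5664/1523]

x' = [4654/1523, -1161/1523]
P' = [13467/1523 -8010/1523; -8010/1523 5664/1523]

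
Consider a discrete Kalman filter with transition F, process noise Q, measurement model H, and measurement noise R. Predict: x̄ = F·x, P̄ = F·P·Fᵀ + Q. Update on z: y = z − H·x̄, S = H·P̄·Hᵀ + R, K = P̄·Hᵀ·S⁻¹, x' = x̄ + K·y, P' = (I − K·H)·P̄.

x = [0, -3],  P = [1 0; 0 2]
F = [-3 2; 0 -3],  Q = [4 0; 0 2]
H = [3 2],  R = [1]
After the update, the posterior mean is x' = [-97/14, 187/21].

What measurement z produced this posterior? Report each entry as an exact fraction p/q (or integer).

x̄ = F·x = [-6, 9]
P̄ = F·P·Fᵀ + Q = [21 -12; -12 20]
S = H·P̄·Hᵀ + R = [126]
K = P̄·Hᵀ·S⁻¹ = [13/42; 2/63]
x' − x̄ = [-13/14, -2/21] = K·y
y = (KᵀK)⁻¹·Kᵀ·(x' − x̄) = [-3]
z = y + H·x̄ = [-3] + [0] = [-3]

z = [-3]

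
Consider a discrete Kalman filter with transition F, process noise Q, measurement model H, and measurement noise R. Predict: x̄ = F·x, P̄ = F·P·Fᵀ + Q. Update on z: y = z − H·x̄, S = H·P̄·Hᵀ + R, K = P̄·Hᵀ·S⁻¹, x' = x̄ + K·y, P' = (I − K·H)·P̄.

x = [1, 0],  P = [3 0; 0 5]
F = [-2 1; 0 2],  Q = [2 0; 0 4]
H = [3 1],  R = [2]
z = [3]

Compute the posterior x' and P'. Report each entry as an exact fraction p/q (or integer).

x̄ = F·x = [-2, 0]
P̄ = F·P·Fᵀ + Q = [19 10; 10 24]
y = z − H·x̄ = [9]
S = H·P̄·Hᵀ + R = [257]
K = P̄·Hᵀ·S⁻¹ = [67/257; 54/257]
x' = x̄ + K·y = [89/257, 486/257]
P' = (I − K·H)·P̄ = [394/257 -1048/257; -1048/257 3252/257]

x' = [89/257, 486/257]
P' = [394/257 -1048/257; -1048/257 3252/257]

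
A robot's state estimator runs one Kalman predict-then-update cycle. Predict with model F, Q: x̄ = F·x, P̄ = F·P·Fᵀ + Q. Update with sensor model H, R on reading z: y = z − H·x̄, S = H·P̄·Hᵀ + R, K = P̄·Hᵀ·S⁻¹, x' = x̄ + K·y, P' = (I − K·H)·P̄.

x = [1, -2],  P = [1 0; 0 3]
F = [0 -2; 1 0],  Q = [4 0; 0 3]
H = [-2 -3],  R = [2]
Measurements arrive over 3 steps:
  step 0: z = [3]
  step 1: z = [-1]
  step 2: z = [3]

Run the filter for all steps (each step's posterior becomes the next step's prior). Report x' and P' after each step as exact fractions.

step 0: x̄ = F·x = [4, 1]
step 0: P̄ = F·P·Fᵀ + Q = [16 0; 0 4]
step 0: y = z − H·x̄ = [14]
step 0: S = H·P̄·Hᵀ + R = [102]
step 0: K = P̄·Hᵀ·S⁻¹ = [-16/51; -2/17]
step 0: x' = x̄ + K·y = [-20/51, -11/17]
step 0: P' = (I − K·H)·P̄ = [304/51 -64/17; -64/17 44/17]
step 1: x̄ = F·x = [22/17, -20/51]
step 1: P̄ = F·P·Fᵀ + Q = [244/17 128/17; 128/17 457/51]
step 1: y = z − H·x̄ = [7/17]
step 1: S = H·P̄·Hᵀ + R = [3917/17]
step 1: K = P̄·Hᵀ·S⁻¹ = [-872/3917; -713/3917]
step 1: x' = x̄ + K·y = [4710/3917, -5489/11751]
step 1: P' = (I − K·H)·P̄ = [11492/3917 -7080/3917; -7080/3917 15586/11751]
step 2: x̄ = F·x = [10978/11751, 4710/3917]
step 2: P̄ = F·P·Fᵀ + Q = [109348/11751 14160/3917; 14160/3917 23243/3917]
step 2: y = z − H·x̄ = [99599/11751]
step 2: S = H·P̄·Hᵀ + R = [1598215/11751]
step 2: K = P̄·Hᵀ·S⁻¹ = [-346136/1598215; -294147/1598215]
step 2: x' = x̄ + K·y = [-1440694/1598215, -571353/1598215]
step 2: P' = (I − K·H)·P̄ = [4676324/1598215 -2886792/1598215; -2886792/1598215 2120626/1598215]

step 0: x' = [-20/51, -11/17], P' = [304/51 -64/17; -64/17 44/17]
step 1: x' = [4710/3917, -5489/11751], P' = [11492/3917 -7080/3917; -7080/3917 15586/11751]
step 2: x' = [-1440694/1598215, -571353/1598215], P' = [4676324/1598215 -2886792/1598215; -2886792/1598215 2120626/1598215]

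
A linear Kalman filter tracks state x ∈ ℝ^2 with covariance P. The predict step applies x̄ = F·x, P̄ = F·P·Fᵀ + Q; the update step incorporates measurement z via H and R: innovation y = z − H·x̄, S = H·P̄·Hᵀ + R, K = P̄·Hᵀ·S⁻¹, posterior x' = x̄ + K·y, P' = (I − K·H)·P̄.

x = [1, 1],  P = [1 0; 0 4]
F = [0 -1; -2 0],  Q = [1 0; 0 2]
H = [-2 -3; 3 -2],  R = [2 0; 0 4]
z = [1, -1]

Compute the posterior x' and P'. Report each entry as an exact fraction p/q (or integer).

x̄ = F·x = [-1, -2]
P̄ = F·P·Fᵀ + Q = [5 0; 0 6]
y = z − H·x̄ = [-7, -2]
S = H·P̄·Hᵀ + R = [76 6; 6 73]
K = P̄·Hᵀ·S⁻¹ = [-205/1378 150/689; -621/2756 -201/1378]
x' = x̄ + K·y = [-543/1378, -361/2756]
P' = (I − K·H)·P̄ = [170/689 -45/689; -45/689 267/1378]

x' = [-543/1378, -361/2756]
P' = [170/689 -45/689; -45/689 267/1378]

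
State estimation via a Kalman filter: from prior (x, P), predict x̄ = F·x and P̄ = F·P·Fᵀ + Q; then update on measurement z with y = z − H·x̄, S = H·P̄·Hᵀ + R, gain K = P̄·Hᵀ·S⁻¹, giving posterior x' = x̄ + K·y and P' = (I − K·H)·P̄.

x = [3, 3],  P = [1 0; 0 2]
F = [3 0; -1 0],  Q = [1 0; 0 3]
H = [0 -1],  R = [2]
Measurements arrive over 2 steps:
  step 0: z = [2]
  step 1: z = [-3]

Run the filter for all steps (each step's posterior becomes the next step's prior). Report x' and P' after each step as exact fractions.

step 0: x' = [17/2, -7/3], P' = [17/2 -1; -1 4/3]
step 1: x' = [34/9, 35/27], P' = [88/3 -34/9; -34/9 46/27]

step 0: x̄ = F·x = [9, -3]
step 0: P̄ = F·P·Fᵀ + Q = [10 -3; -3 4]
step 0: y = z − H·x̄ = [-1]
step 0: S = H·P̄·Hᵀ + R = [6]
step 0: K = P̄·Hᵀ·S⁻¹ = [1/2; -2/3]
step 0: x' = x̄ + K·y = [17/2, -7/3]
step 0: P' = (I − K·H)·P̄ = [17/2 -1; -1 4/3]
step 1: x̄ = F·x = [51/2, -17/2]
step 1: P̄ = F·P·Fᵀ + Q = [155/2 -51/2; -51/2 23/2]
step 1: y = z − H·x̄ = [-23/2]
step 1: S = H·P̄·Hᵀ + R = [27/2]
step 1: K = P̄·Hᵀ·S⁻¹ = [17/9; -23/27]
step 1: x' = x̄ + K·y = [34/9, 35/27]
step 1: P' = (I − K·H)·P̄ = [88/3 -34/9; -34/9 46/27]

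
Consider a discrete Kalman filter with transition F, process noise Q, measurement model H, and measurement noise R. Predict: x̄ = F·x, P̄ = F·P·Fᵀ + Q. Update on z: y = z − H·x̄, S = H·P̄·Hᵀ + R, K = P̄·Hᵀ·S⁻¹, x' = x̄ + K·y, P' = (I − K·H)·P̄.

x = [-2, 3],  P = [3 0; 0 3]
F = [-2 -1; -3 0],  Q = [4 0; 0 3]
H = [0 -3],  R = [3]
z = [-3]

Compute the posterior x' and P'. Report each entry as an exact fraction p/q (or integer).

x̄ = F·x = [1, 6]
P̄ = F·P·Fᵀ + Q = [19 18; 18 30]
y = z − H·x̄ = [15]
S = H·P̄·Hᵀ + R = [273]
K = P̄·Hᵀ·S⁻¹ = [-18/91; -30/91]
x' = x̄ + K·y = [-179/91, 96/91]
P' = (I − K·H)·P̄ = [757/91 18/91; 18/91 30/91]

x' = [-179/91, 96/91]
P' = [757/91 18/91; 18/91 30/91]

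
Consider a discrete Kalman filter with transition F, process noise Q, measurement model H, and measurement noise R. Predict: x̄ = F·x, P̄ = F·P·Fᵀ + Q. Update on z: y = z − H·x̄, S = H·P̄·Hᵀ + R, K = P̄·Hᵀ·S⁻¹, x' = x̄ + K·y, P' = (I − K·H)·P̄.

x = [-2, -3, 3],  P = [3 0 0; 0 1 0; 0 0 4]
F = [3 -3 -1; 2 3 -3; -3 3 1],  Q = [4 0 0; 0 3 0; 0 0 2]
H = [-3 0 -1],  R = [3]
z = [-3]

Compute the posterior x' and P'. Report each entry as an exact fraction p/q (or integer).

x' = [92/67, -1432/67, -78/67]
P' = [380/201 119/67 -288/67; 119/67 3432/67 -315/67; -288/67 -315/67 786/67]

x̄ = F·x = [0, -22, 0]
P̄ = F·P·Fᵀ + Q = [44 21 -40; 21 60 -21; -40 -21 42]
y = z − H·x̄ = [-3]
S = H·P̄·Hᵀ + R = [201]
K = P̄·Hᵀ·S⁻¹ = [-92/201; -14/67; 26/67]
x' = x̄ + K·y = [92/67, -1432/67, -78/67]
P' = (I − K·H)·P̄ = [380/201 119/67 -288/67; 119/67 3432/67 -315/67; -288/67 -315/67 786/67]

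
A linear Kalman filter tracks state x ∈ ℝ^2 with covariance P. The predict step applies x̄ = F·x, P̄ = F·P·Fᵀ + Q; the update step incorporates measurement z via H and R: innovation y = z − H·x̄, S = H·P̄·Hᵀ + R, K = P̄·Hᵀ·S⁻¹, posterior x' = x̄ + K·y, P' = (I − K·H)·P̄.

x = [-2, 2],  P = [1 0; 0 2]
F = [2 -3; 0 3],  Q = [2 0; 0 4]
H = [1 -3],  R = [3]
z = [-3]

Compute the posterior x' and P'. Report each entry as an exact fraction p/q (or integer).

x̄ = F·x = [-10, 6]
P̄ = F·P·Fᵀ + Q = [24 -18; -18 22]
y = z − H·x̄ = [25]
S = H·P̄·Hᵀ + R = [333]
K = P̄·Hᵀ·S⁻¹ = [26/111; -28/111]
x' = x̄ + K·y = [-460/111, -34/111]
P' = (I − K·H)·P̄ = [212/37 62/37; 62/37 30/37]

x' = [-460/111, -34/111]
P' = [212/37 62/37; 62/37 30/37]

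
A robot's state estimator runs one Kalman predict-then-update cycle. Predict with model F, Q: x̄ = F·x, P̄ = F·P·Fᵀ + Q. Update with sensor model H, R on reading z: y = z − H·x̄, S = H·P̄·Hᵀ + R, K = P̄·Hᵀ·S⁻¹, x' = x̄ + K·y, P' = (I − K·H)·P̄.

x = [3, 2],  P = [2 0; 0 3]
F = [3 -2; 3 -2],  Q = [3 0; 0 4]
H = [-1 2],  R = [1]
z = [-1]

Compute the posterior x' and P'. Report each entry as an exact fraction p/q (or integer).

x' = [44/25, 11/25]
P' = [921/50 237/25; 237/25 128/25]

x̄ = F·x = [5, 5]
P̄ = F·P·Fᵀ + Q = [33 30; 30 34]
y = z − H·x̄ = [-6]
S = H·P̄·Hᵀ + R = [50]
K = P̄·Hᵀ·S⁻¹ = [27/50; 19/25]
x' = x̄ + K·y = [44/25, 11/25]
P' = (I − K·H)·P̄ = [921/50 237/25; 237/25 128/25]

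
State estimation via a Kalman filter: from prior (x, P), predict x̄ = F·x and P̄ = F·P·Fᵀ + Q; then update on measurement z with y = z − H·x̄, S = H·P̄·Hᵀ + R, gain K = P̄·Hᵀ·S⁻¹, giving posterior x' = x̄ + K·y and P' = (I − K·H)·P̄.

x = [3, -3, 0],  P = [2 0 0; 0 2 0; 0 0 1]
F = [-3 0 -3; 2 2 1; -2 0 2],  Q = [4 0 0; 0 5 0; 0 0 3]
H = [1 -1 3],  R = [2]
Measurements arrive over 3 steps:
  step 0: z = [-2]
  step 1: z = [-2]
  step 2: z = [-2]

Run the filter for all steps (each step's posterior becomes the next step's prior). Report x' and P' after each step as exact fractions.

step 0: x̄ = F·x = [-9, 0, -6]
step 0: P̄ = F·P·Fᵀ + Q = [31 -15 6; -15 22 -6; 6 -6 15]
step 0: y = z − H·x̄ = [25]
step 0: S = H·P̄·Hᵀ + R = [292]
step 0: K = P̄·Hᵀ·S⁻¹ = [16/73; -55/292; 57/292]
step 0: x' = x̄ + K·y = [-257/73, -1375/292, -327/292]
step 0: P' = (I − K·H)·P̄ = [1239/73 -215/73 -474/73; -215/73 3399/292 1383/292; -474/73 1383/292 1131/292]
step 1: x̄ = F·x = [4065/292, -5133/292, 701/146]
step 1: P̄ = F·P·Fᵀ + Q = [21823/292 -19203/292 11475/146; -19203/292 27079/292 -6191/146; 11475/146 -6191/146 10098/73]
step 1: y = z − H·x̄ = [-3497/73]
step 1: S = H·P̄·Hᵀ + R = [165853/73]
step 1: K = P̄·Hᵀ·S⁻¹ = [27469/165853; -20857/165853; 39127/165853]
step 1: x' = x̄ + K·y = [3972001/663412, -7665421/663412, -2156045/331706]
step 1: P' = (I − K·H)·P̄ = [8235975/663412 -12235499/663412 -3375287/331706; -12235499/663412 37685967/663412 8292435/331706; -3375287/331706 8292435/331706 1970705/165853]
step 2: x̄ = F·x = [1020267/663412, -5849465/331706, -8284091/331706]
step 2: P̄ = F·P·Fᵀ + Q = [26212471/663412 -19202685/331706 1059465/331706; -19202685/331706 34085210/165853 21150517/165853; 1059465/331706 21150517/165853 30117502/165853]
step 2: y = z − H·x̄ = [35658525/663412]
step 2: S = H·P̄·Hᵀ + R = [830022119/663412]
step 2: K = P̄·Hᵀ·S⁻¹ = [70974631/830022119; 79059994/830022119; 278926886/830022119]
step 2: x' = x̄ + K·y = [5091398454/830022119, -10387523735/830022119, -5736761159/830022119]
step 2: P' = (I − K·H)·P̄ = [25202336524/830022119 -56508716287/830022119 -27189701183/830022119; -56508716287/830022119 161159928177/830022119 72608921484/830022119; -27189701183/830022119 72608921484/830022119 33452158813/830022119]

step 0: x' = [-257/73, -1375/292, -327/292], P' = [1239/73 -215/73 -474/73; -215/73 3399/292 1383/292; -474/73 1383/292 1131/292]
step 1: x' = [3972001/663412, -7665421/663412, -2156045/331706], P' = [8235975/663412 -12235499/663412 -3375287/331706; -12235499/663412 37685967/663412 8292435/331706; -3375287/331706 8292435/331706 1970705/165853]
step 2: x' = [5091398454/830022119, -10387523735/830022119, -5736761159/830022119], P' = [25202336524/830022119 -56508716287/830022119 -27189701183/830022119; -56508716287/830022119 161159928177/830022119 72608921484/830022119; -27189701183/830022119 72608921484/830022119 33452158813/830022119]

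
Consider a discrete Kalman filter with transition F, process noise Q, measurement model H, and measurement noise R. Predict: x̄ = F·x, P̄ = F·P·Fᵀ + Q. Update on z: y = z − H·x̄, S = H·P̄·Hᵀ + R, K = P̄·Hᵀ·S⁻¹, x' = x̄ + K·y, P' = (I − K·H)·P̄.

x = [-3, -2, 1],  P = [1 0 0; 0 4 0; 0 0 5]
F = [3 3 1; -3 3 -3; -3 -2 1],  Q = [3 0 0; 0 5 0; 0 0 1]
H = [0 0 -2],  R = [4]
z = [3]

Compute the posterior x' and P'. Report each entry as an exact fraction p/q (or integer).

x' = [-7/16, 465/32, -65/64]
P' = [57/2 -57/4 -7/8; -57/4 535/8 -15/16; -7/8 -15/16 31/32]

x̄ = F·x = [-14, 0, 14]
P̄ = F·P·Fᵀ + Q = [53 12 -28; 12 95 -30; -28 -30 31]
y = z − H·x̄ = [31]
S = H·P̄·Hᵀ + R = [128]
K = P̄·Hᵀ·S⁻¹ = [7/16; 15/32; -31/64]
x' = x̄ + K·y = [-7/16, 465/32, -65/64]
P' = (I − K·H)·P̄ = [57/2 -57/4 -7/8; -57/4 535/8 -15/16; -7/8 -15/16 31/32]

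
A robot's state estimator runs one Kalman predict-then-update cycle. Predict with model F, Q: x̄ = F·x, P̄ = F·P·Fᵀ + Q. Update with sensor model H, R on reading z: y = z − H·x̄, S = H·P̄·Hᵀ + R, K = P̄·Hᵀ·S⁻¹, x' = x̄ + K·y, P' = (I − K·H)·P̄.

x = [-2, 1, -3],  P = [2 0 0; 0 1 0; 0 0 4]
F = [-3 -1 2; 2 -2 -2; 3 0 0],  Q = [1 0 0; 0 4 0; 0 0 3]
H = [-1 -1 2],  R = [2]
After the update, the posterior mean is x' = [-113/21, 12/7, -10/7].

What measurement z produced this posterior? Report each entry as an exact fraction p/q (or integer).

x̄ = F·x = [-1, 0, -6]
P̄ = F·P·Fᵀ + Q = [36 -26 -18; -26 32 12; -18 12 21]
S = H·P̄·Hᵀ + R = [126]
K = P̄·Hᵀ·S⁻¹ = [-23/63; 1/7; 8/21]
x' − x̄ = [-92/21, 12/7, 32/7] = K·y
y = (KᵀK)⁻¹·Kᵀ·(x' − x̄) = [12]
z = y + H·x̄ = [12] + [-11] = [1]

z = [1]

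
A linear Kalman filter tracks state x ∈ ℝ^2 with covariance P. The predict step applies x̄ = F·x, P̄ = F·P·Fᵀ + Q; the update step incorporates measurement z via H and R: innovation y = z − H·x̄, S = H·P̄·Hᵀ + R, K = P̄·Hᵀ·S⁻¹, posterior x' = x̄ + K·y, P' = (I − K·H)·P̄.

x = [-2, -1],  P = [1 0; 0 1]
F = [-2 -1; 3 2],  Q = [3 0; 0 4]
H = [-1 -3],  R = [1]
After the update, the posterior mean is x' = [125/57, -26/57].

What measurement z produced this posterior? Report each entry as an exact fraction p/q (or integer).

x̄ = F·x = [5, -8]
P̄ = F·P·Fᵀ + Q = [8 -8; -8 17]
S = H·P̄·Hᵀ + R = [114]
K = P̄·Hᵀ·S⁻¹ = [8/57; -43/114]
x' − x̄ = [-160/57, 430/57] = K·y
y = (KᵀK)⁻¹·Kᵀ·(x' − x̄) = [-20]
z = y + H·x̄ = [-20] + [19] = [-1]

z = [-1]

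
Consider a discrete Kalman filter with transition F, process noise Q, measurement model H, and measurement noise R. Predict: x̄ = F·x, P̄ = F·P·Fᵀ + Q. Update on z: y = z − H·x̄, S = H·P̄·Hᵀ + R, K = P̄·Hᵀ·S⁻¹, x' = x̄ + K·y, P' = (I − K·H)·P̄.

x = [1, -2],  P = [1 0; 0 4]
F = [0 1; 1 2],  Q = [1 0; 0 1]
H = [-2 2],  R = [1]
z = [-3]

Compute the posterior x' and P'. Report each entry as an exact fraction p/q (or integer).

x̄ = F·x = [-2, -3]
P̄ = F·P·Fᵀ + Q = [5 8; 8 18]
y = z − H·x̄ = [-1]
S = H·P̄·Hᵀ + R = [29]
K = P̄·Hᵀ·S⁻¹ = [6/29; 20/29]
x' = x̄ + K·y = [-64/29, -107/29]
P' = (I − K·H)·P̄ = [109/29 112/29; 112/29 122/29]

x' = [-64/29, -107/29]
P' = [109/29 112/29; 112/29 122/29]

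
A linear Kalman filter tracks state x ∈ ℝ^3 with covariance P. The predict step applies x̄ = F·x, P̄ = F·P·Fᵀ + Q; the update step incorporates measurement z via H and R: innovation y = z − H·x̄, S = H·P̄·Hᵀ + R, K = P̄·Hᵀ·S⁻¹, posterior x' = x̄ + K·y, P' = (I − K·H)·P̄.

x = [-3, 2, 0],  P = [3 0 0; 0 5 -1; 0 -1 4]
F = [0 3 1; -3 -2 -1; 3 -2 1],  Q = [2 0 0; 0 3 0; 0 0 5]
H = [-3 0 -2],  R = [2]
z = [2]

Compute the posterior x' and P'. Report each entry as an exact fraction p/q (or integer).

x̄ = F·x = [6, 5, -13]
P̄ = F·P·Fᵀ + Q = [45 -29 -27; -29 50 -11; -27 -11 60]
y = z − H·x̄ = [-6]
S = H·P̄·Hᵀ + R = [323]
K = P̄·Hᵀ·S⁻¹ = [-81/323; 109/323; -39/323]
x' = x̄ + K·y = [2424/323, 961/323, -3965/323]
P' = (I − K·H)·P̄ = [7974/323 -538/323 -11880/323; -538/323 4269/323 698/323; -11880/323 698/323 17859/323]

x' = [2424/323, 961/323, -3965/323]
P' = [7974/323 -538/323 -11880/323; -538/323 4269/323 698/323; -11880/323 698/323 17859/323]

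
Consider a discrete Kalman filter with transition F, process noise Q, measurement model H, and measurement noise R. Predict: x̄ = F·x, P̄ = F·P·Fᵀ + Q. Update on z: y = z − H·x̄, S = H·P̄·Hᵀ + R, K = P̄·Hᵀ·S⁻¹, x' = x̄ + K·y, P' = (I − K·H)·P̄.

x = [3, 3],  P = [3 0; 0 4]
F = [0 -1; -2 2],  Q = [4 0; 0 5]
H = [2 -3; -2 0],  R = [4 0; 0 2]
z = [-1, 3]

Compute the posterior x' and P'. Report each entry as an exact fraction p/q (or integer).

x' = [-6583/4093, -3071/4093]
P' = [1832/4093 1168/4093; 1168/4093 2532/4093]

x̄ = F·x = [-3, 0]
P̄ = F·P·Fᵀ + Q = [8 -8; -8 33]
y = z − H·x̄ = [5, -3]
S = H·P̄·Hᵀ + R = [429 -80; -80 34]
K = P̄·Hᵀ·S⁻¹ = [40/4093 -1832/4093; -1315/4093 -1168/4093]
x' = x̄ + K·y = [-6583/4093, -3071/4093]
P' = (I − K·H)·P̄ = [1832/4093 1168/4093; 1168/4093 2532/4093]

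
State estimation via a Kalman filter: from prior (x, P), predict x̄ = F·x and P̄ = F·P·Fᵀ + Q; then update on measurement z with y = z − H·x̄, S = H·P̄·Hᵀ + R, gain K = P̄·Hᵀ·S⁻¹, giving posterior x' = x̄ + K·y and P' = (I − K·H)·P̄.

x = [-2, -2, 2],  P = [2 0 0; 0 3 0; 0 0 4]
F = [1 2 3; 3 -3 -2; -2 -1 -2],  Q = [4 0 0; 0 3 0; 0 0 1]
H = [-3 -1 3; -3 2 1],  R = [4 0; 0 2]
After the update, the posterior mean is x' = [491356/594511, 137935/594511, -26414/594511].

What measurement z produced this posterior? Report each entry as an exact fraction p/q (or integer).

z = [-3, -2]

x̄ = F·x = [0, -4, 2]
P̄ = F·P·Fᵀ + Q = [54 -36 -34; -36 64 13; -34 13 28]
S = H·P̄·Hᵀ + R = [1124 1023; 1023 1460]
K = P̄·Hᵀ·S⁻¹ = [-58716/594511 -67988/594511; -133547/594511 194967/594511; 92992/594511 -1635/594511]
x' − x̄ = [491356/594511, 2515979/594511, -1215436/594511] = K·y
y = (KᵀK)⁻¹·Kᵀ·(x' − x̄) = [-13, 4]
z = y + H·x̄ = [-13, 4] + [10, -6] = [-3, -2]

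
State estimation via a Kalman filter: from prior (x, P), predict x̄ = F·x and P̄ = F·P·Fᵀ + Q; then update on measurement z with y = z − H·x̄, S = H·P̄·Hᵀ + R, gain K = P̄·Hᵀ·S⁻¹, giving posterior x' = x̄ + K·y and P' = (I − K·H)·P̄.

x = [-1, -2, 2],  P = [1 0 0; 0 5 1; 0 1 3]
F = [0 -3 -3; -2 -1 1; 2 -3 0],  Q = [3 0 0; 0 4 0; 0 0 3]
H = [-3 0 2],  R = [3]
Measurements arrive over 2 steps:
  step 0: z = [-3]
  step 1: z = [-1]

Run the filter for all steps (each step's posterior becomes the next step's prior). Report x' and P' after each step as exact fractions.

step 0: x̄ = F·x = [0, 6, 4]
step 0: P̄ = F·P·Fᵀ + Q = [93 6 54; 6 14 8; 54 8 52]
step 0: y = z − H·x̄ = [-11]
step 0: S = H·P̄·Hᵀ + R = [400]
step 0: K = P̄·Hᵀ·S⁻¹ = [-171/400; -1/200; -29/200]
step 0: x' = x̄ + K·y = [1881/400, 1211/200, 1119/200]
step 0: P' = (I − K·H)·P̄ = [7959/400 1029/200 5841/200; 1029/200 1399/100 771/100; 5841/200 771/100 4359/100]
step 1: x̄ = F·x = [-699/20, -1973/200, -219/25]
step 1: P̄ = F·P·Fᵀ + Q = [660 1173/10 -54/5; 1173/10 2951/100 456/25; -54/5 456/25 3669/25]
step 1: y = z − H·x̄ = [-8833/100]
step 1: S = H·P̄·Hᵀ + R = [166491/25]
step 1: K = P̄·Hᵀ·S⁻¹ = [-5560/18499; -5257/110994; 2716/55497]
step 1: x' = x̄ + K·y = [-621701/73996, -630605/110994, -726058/55497]
step 1: P' = (I − K·H)·P̄ = [1080444/18499 832395/36998 1612326/18499; 832395/36998 269545/18499 622982/18499; 1612326/18499 622982/18499 2419847/18499]

step 0: x' = [1881/400, 1211/200, 1119/200], P' = [7959/400 1029/200 5841/200; 1029/200 1399/100 771/100; 5841/200 771/100 4359/100]
step 1: x' = [-621701/73996, -630605/110994, -726058/55497], P' = [1080444/18499 832395/36998 1612326/18499; 832395/36998 269545/18499 622982/18499; 1612326/18499 622982/18499 2419847/18499]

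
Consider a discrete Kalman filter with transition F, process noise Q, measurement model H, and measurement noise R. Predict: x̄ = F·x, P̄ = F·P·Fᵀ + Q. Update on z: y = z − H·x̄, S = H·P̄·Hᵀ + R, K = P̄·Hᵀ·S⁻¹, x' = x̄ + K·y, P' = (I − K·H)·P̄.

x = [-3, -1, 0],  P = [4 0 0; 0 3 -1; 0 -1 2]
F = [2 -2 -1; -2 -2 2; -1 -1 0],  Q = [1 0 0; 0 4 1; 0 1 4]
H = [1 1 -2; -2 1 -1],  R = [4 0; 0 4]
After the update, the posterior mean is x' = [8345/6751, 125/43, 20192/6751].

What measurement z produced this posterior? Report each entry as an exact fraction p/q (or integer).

z = [-2, -3]

x̄ = F·x = [-4, 8, 4]
P̄ = F·P·Fᵀ + Q = [27 -6 -3; -6 48 17; -3 17 11]
S = H·P̄·Hᵀ + R = [55 -38; -38 149]
K = P̄·Hᵀ·S⁻¹ = [1857/6751 -2109/6751; 18/43 17/43; -736/6751 356/6751]
x' − x̄ = [35349/6751, -219/43, -6812/6751] = K·y
y = (KᵀK)⁻¹·Kᵀ·(x' − x̄) = [2, -15]
z = y + H·x̄ = [2, -15] + [-4, 12] = [-2, -3]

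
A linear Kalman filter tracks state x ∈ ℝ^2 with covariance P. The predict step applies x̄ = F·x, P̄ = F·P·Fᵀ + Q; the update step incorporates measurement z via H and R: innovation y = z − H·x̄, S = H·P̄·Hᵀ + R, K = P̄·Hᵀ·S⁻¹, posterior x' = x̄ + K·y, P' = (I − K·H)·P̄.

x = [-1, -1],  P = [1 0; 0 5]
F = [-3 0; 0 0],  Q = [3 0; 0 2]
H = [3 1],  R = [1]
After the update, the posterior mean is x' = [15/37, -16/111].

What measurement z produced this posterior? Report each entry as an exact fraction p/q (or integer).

z = [1]

x̄ = F·x = [3, 0]
P̄ = F·P·Fᵀ + Q = [12 0; 0 2]
S = H·P̄·Hᵀ + R = [111]
K = P̄·Hᵀ·S⁻¹ = [12/37; 2/111]
x' − x̄ = [-96/37, -16/111] = K·y
y = (KᵀK)⁻¹·Kᵀ·(x' − x̄) = [-8]
z = y + H·x̄ = [-8] + [9] = [1]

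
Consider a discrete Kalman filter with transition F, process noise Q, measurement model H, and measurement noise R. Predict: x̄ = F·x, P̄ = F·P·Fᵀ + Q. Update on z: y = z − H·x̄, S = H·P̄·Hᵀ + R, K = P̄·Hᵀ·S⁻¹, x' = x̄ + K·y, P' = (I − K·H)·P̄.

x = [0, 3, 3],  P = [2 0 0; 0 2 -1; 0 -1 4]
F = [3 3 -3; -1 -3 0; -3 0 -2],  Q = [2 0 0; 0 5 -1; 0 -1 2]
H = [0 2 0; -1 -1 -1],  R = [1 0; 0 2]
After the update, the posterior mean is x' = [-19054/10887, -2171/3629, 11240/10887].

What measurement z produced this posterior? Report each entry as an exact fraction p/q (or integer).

z = [-1, 1]

x̄ = F·x = [0, -9, -6]
P̄ = F·P·Fᵀ + Q = [92 -33 12; -33 25 -1; 12 -1 36]
S = H·P̄·Hᵀ + R = [101 18; 18 111]
K = P̄·Hᵀ·S⁻¹ = [-2016/3629 -5983/10887; 1796/3629 3/3629; 208/3629 -4711/10887]
x' − x̄ = [-19054/10887, 30490/3629, 76562/10887] = K·y
y = (KᵀK)⁻¹·Kᵀ·(x' − x̄) = [17, -14]
z = y + H·x̄ = [17, -14] + [-18, 15] = [-1, 1]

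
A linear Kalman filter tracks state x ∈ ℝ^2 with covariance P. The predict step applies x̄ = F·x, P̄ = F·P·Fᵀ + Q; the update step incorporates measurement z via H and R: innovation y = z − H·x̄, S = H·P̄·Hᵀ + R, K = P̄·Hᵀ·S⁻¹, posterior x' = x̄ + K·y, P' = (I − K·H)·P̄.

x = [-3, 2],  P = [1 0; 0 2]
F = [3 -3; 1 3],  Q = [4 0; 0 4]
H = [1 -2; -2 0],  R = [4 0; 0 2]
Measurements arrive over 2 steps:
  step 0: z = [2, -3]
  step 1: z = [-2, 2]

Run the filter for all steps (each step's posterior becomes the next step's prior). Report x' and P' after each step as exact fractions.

step 0: x̄ = F·x = [-15, 3]
step 0: P̄ = F·P·Fᵀ + Q = [31 -15; -15 23]
step 0: y = z − H·x̄ = [23, -33]
step 0: S = H·P̄·Hᵀ + R = [187 -122; -122 126]
step 0: K = P̄·Hᵀ·S⁻¹ = [61/4339 -2076/4339; -2013/4339 -916/4339]
step 0: x' = x̄ + K·y = [4826/4339, -3054/4339]
step 0: P' = (I − K·H)·P̄ = [2076/4339 916/4339; 916/4339 4484/4339]
step 1: x̄ = F·x = [23640/4339, -4336/4339]
step 1: P̄ = F·P·Fᵀ + Q = [59908/4339 -28632/4339; -28632/4339 65284/4339]
step 1: y = z − H·x̄ = [-40990/4339, 55958/4339]
step 1: S = H·P̄·Hᵀ + R = [452928/4339 -234344/4339; -234344/4339 248310/4339]
step 1: K = P̄·Hᵀ·S⁻¹ = [29293/1657912 -193085/414478; -94029/207239 -40948/207239]
step 1: x' = x̄ + K·y = [-602245/828956, 153098/207239]
step 1: P' = (I − K·H)·P̄ = [193085/414478 40948/207239; 40948/207239 208532/207239]

step 0: x' = [4826/4339, -3054/4339], P' = [2076/4339 916/4339; 916/4339 4484/4339]
step 1: x' = [-602245/828956, 153098/207239], P' = [193085/414478 40948/207239; 40948/207239 208532/207239]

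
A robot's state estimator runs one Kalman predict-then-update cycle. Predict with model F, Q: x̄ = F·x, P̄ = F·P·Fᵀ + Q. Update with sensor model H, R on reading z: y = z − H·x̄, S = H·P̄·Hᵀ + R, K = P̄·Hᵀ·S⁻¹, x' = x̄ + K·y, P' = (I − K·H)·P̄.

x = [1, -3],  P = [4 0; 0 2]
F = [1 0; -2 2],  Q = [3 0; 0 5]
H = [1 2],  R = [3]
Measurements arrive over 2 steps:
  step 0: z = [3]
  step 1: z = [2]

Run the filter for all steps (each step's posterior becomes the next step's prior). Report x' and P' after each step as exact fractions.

step 0: x̄ = F·x = [1, -8]
step 0: P̄ = F·P·Fᵀ + Q = [7 -8; -8 29]
step 0: y = z − H·x̄ = [18]
step 0: S = H·P̄·Hᵀ + R = [94]
step 0: K = P̄·Hᵀ·S⁻¹ = [-9/94; 25/47]
step 0: x' = x̄ + K·y = [-34/47, 74/47]
step 0: P' = (I − K·H)·P̄ = [577/94 -151/47; -151/47 113/47]
step 1: x̄ = F·x = [-34/47, 216/47]
step 1: P̄ = F·P·Fᵀ + Q = [859/94 -879/47; -879/47 3049/47]
step 1: y = z − H·x̄ = [-304/47]
step 1: S = H·P̄·Hᵀ + R = [18501/94]
step 1: K = P̄·Hᵀ·S⁻¹ = [-2657/18501; 10438/18501]
step 1: x' = x̄ + K·y = [3802/18501, 17512/18501]
step 1: P' = (I − K·H)·P̄ = [93965/18501 -50968/18501; -50968/18501 41141/18501]

step 0: x' = [-34/47, 74/47], P' = [577/94 -151/47; -151/47 113/47]
step 1: x' = [3802/18501, 17512/18501], P' = [93965/18501 -50968/18501; -50968/18501 41141/18501]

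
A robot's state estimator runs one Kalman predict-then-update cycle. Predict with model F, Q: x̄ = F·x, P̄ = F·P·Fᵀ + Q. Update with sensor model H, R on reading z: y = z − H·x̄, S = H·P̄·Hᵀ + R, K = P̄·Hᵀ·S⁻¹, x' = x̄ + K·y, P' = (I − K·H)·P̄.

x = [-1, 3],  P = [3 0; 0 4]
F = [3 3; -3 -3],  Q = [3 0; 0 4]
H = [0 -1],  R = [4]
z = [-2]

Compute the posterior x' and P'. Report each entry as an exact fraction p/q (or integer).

x' = [-78/71, 110/71]
P' = [717/71 -252/71; -252/71 268/71]

x̄ = F·x = [6, -6]
P̄ = F·P·Fᵀ + Q = [66 -63; -63 67]
y = z − H·x̄ = [-8]
S = H·P̄·Hᵀ + R = [71]
K = P̄·Hᵀ·S⁻¹ = [63/71; -67/71]
x' = x̄ + K·y = [-78/71, 110/71]
P' = (I − K·H)·P̄ = [717/71 -252/71; -252/71 268/71]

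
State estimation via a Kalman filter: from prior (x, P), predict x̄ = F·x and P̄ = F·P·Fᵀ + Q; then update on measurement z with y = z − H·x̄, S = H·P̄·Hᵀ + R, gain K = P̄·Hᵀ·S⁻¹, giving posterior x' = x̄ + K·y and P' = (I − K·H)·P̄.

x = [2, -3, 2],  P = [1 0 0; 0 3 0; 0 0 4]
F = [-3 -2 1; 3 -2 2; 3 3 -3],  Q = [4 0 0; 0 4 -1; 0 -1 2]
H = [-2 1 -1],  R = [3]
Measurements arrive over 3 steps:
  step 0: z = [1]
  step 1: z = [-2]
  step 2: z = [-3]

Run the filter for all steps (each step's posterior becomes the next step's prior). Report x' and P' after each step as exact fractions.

step 0: x̄ = F·x = [2, 16, -9]
step 0: P̄ = F·P·Fᵀ + Q = [29 11 -39; 11 41 -34; -39 -34 74]
step 0: y = z − H·x̄ = [-20]
step 0: S = H·P̄·Hᵀ + R = [102]
step 0: K = P̄·Hᵀ·S⁻¹ = [-4/51; 53/102; -5/17]
step 0: x' = x̄ + K·y = [182/51, 286/51, -53/17]
step 0: P' = (I − K·H)·P̄ = [1447/51 773/51 -703/17; 773/51 1373/102 -313/17; -703/17 -313/17 1108/17]
step 1: x̄ = F·x = [-1277/51, -344/51, 627/17]
step 1: P̄ = F·P·Fᵀ + Q = [44983/51 8332/51 -24156/17; 8332/51 2197/51 -4571/17; -24156/17 -4571/17 78665/34]
step 1: y = z − H·x̄ = [-431/51]
step 1: S = H·P̄·Hᵀ + R = [9011/102]
step 1: K = P̄·Hᵀ·S⁻¹ = [-18332/9011; -1508/9011; 26451/9011]
step 1: x' = x̄ + K·y = [-70705/9011, -48036/9011, 108810/9011]
step 1: P' = (I − K·H)·P̄ = [4653151/9011 1201124/9011 -8050182/9011; 1201124/9011 365885/9011 -2031839/9011; -8050182/9011 -2031839/9011 13989172/9011]
step 2: x̄ = F·x = [416997/9011, 101577/9011, -682653/9011]
step 2: P̄ = F·P·Fᵀ + Q = [128209051/9011 23905105/9011 -218946780/9011; 23905105/9011 4573671/9011 -40889144/9011; -218946780/9011 -40889144/9011 374188504/9011]
step 2: y = z − H·x̄ = [22731/9011]
step 2: S = H·P̄·Hᵀ + R = [1996160/9011]
step 2: K = P̄·Hᵀ·S⁻¹ = [-13566217/1996160; -469479/399232; 2851989/249520]
step 2: x' = x̄ + K·y = [58153263/1996160, 3316065/399232, -11708691/249520]
step 2: P' = (I − K·H)·P̄ = [7977309461/1996160 352305947/399232 -1769048817/249520; 352305947/399232 80335497/399232 -77858495/49904; -1769048817/249520 -77858495/49904 392531149/31190]

step 0: x' = [182/51, 286/51, -53/17], P' = [1447/51 773/51 -703/17; 773/51 1373/102 -313/17; -703/17 -313/17 1108/17]
step 1: x' = [-70705/9011, -48036/9011, 108810/9011], P' = [4653151/9011 1201124/9011 -8050182/9011; 1201124/9011 365885/9011 -2031839/9011; -8050182/9011 -2031839/9011 13989172/9011]
step 2: x' = [58153263/1996160, 3316065/399232, -11708691/249520], P' = [7977309461/1996160 352305947/399232 -1769048817/249520; 352305947/399232 80335497/399232 -77858495/49904; -1769048817/249520 -77858495/49904 392531149/31190]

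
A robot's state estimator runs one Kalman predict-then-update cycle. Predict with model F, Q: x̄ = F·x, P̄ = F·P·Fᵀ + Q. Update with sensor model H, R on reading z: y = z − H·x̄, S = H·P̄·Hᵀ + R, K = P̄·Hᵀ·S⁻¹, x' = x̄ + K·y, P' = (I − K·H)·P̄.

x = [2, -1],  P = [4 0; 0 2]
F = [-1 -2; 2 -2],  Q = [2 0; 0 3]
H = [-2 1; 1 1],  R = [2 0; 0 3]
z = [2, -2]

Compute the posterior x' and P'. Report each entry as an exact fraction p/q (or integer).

x' = [-4424/3739, -1002/3739]
P' = [1974/3739 1512/3739; 1512/3739 5454/3739]

x̄ = F·x = [0, 6]
P̄ = F·P·Fᵀ + Q = [14 0; 0 27]
y = z − H·x̄ = [-4, -8]
S = H·P̄·Hᵀ + R = [85 -1; -1 44]
K = P̄·Hᵀ·S⁻¹ = [-1218/3739 1162/3739; 1215/3739 2322/3739]
x' = x̄ + K·y = [-4424/3739, -1002/3739]
P' = (I − K·H)·P̄ = [1974/3739 1512/3739; 1512/3739 5454/3739]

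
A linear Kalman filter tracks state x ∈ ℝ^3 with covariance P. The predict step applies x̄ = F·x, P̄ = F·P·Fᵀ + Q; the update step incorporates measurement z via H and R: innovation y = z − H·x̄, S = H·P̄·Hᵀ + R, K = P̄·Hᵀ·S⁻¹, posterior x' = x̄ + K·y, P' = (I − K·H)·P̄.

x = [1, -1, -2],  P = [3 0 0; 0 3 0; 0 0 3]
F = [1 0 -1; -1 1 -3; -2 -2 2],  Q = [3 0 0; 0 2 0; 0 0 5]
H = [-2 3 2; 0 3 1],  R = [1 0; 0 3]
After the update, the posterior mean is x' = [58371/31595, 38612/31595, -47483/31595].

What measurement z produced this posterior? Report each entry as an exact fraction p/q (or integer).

x̄ = F·x = [3, 4, -4]
P̄ = F·P·Fᵀ + Q = [9 6 -12; 6 35 -18; -12 -18 41]
S = H·P̄·Hᵀ + R = [324 223; 223 251]
K = P̄·Hᵀ·S⁻¹ = [-7362/31595 7296/31595; -5094/31595 15477/31595; 15951/31595 -15808/31595]
x' − x̄ = [-36414/31595, -87768/31595, 78897/31595] = K·y
y = (KᵀK)⁻¹·Kᵀ·(x' − x̄) = [-1, -6]
z = y + H·x̄ = [-1, -6] + [-2, 8] = [-3, 2]

z = [-3, 2]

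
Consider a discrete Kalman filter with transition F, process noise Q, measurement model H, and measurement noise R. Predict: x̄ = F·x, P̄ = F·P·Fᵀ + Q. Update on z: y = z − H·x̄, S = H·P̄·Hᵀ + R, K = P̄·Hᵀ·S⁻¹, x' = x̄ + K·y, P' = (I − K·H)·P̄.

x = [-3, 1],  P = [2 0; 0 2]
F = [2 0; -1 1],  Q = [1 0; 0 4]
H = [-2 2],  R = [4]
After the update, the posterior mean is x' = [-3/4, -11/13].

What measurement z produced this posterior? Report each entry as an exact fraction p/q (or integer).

x̄ = F·x = [-6, 4]
P̄ = F·P·Fᵀ + Q = [9 -4; -4 8]
S = H·P̄·Hᵀ + R = [104]
K = P̄·Hᵀ·S⁻¹ = [-1/4; 3/13]
x' − x̄ = [21/4, -63/13] = K·y
y = (KᵀK)⁻¹·Kᵀ·(x' − x̄) = [-21]
z = y + H·x̄ = [-21] + [20] = [-1]

z = [-1]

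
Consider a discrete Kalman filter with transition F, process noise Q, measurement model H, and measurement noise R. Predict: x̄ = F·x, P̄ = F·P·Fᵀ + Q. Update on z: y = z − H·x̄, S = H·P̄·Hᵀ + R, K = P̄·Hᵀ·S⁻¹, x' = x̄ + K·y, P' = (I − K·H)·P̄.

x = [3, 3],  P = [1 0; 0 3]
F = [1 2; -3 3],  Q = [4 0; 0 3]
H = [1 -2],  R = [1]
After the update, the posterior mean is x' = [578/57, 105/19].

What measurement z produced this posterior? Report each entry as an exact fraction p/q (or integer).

z = [-1]

x̄ = F·x = [9, 0]
P̄ = F·P·Fᵀ + Q = [17 15; 15 39]
S = H·P̄·Hᵀ + R = [114]
K = P̄·Hᵀ·S⁻¹ = [-13/114; -21/38]
x' − x̄ = [65/57, 105/19] = K·y
y = (KᵀK)⁻¹·Kᵀ·(x' − x̄) = [-10]
z = y + H·x̄ = [-10] + [9] = [-1]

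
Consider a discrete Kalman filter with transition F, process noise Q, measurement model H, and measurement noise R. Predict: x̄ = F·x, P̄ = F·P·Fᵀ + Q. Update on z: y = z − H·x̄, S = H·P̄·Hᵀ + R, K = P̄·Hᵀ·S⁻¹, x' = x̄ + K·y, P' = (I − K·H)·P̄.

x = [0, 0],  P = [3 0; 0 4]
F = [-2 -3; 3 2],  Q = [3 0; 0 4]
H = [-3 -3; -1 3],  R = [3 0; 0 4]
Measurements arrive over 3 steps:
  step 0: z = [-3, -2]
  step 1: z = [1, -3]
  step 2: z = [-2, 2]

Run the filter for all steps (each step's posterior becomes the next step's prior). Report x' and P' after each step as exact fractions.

step 0: x̄ = F·x = [0, 0]
step 0: P̄ = F·P·Fᵀ + Q = [51 -42; -42 47]
step 0: y = z − H·x̄ = [-3, -2]
step 0: S = H·P̄·Hᵀ + R = [129 -18; -18 730]
step 0: K = P̄·Hᵀ·S⁻¹ = [-3816/15641 -7773/31282; -1276/15641 7779/31282]
step 0: x' = x̄ + K·y = [19221/15641, -3951/15641]
step 0: P' = (I − K·H)·P̄ = [13497/31282 -5865/31282; -5865/31282 8417/31282]
step 1: x̄ = F·x = [-26589/15641, 49761/15641]
step 1: P̄ = F·P·Fᵀ + Q = [153207/31282 -55239/31282; -55239/31282 209889/31282]
step 1: y = z − H·x̄ = [85157/15641, -222795/15641]
step 1: S = H·P̄·Hᵀ + R = [1183704/15641 -548973/15641; -548973/15641 1249385/15641]
step 1: K = P̄·Hᵀ·S⁻¹ = [-5778402/25094957 -5741928/25094957; -2170122/25094957 5924919/25094957]
step 1: x' = x̄ + K·y = [7669053/25094957, -16373202/25094957]
step 1: P' = (I − K·H)·P̄ = [20151459/50189914 -8594655/50189914; -8594655/50189914 12934899/50189914]
step 2: x̄ = F·x = [33781500/25094957, -9739245/25094957]
step 2: P̄ = F·P·Fᵀ + Q = [244453809/50189914 -86787633/50189914; -86787633/50189914 330726523/50189914]
step 2: y = z − H·x̄ = [21936851/25094957, 113189149/25094957]
step 2: S = H·P̄·Hᵀ + R = [1882507668/25094957 -861225741/25094957; -861225741/25094957 1971238985/25094957]
step 2: K = P̄·Hᵀ·S⁻¹ = [-9079873974/39439035869 -9016949976/39439035869; -3409391654/39439035869 9304025223/39439035869]
step 2: x' = x̄ + K·y = [4483173786/39439035869, 23678739424/39439035869]
step 2: P' = (I − K·H)·P̄ = [31653710913/78878071738 -13493962965/78878071738; -13493962965/78878071738 20312746273/78878071738]

step 0: x' = [19221/15641, -3951/15641], P' = [13497/31282 -5865/31282; -5865/31282 8417/31282]
step 1: x' = [7669053/25094957, -16373202/25094957], P' = [20151459/50189914 -8594655/50189914; -8594655/50189914 12934899/50189914]
step 2: x' = [4483173786/39439035869, 23678739424/39439035869], P' = [31653710913/78878071738 -13493962965/78878071738; -13493962965/78878071738 20312746273/78878071738]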